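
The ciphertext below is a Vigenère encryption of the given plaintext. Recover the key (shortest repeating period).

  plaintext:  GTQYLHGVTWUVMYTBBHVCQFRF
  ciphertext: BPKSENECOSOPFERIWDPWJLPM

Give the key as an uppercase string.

VWUUTGYH

  i= 0: B-G = 21 → V
  i= 1: P-T = 22 → W
  i= 2: K-Q = 20 → U
  i= 3: S-Y = 20 → U
  i= 4: E-L = 19 → T
  i= 5: N-H =  6 → G
  i= 6: E-G = 24 → Y
  i= 7: C-V =  7 → H
  i= 8: O-T = 21 → V
  i= 9: S-W = 22 → W
  i=10: O-U = 20 → U
  i=11: P-V = 20 → U
  i=12: F-M = 19 → T
  i=13: E-Y =  6 → G
  i=14: R-T = 24 → Y
  i=15: I-B =  7 → H
  i=16: W-B = 21 → V
  i=17: D-H = 22 → W
  i=18: P-V = 20 → U
  i=19: W-C = 20 → U
  i=20: J-Q = 19 → T
  i=21: L-F =  6 → G
  i=22: P-R = 24 → Y
  i=23: M-F =  7 → H
  shifts repeat with period 8: VWUUTGYH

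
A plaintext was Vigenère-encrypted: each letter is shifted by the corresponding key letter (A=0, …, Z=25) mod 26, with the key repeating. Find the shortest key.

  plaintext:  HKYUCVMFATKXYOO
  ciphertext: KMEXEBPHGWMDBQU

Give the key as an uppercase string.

  i= 0: K-H =  3 → D
  i= 1: M-K =  2 → C
  i= 2: E-Y =  6 → G
  i= 3: X-U =  3 → D
  i= 4: E-C =  2 → C
  i= 5: B-V =  6 → G
  i= 6: P-M =  3 → D
  i= 7: H-F =  2 → C
  i= 8: G-A =  6 → G
  i= 9: W-T =  3 → D
  i=10: M-K =  2 → C
  i=11: D-X =  6 → G
  i=12: B-Y =  3 → D
  i=13: Q-O =  2 → C
  i=14: U-O =  6 → G
  shifts repeat with period 3: DCG

DCG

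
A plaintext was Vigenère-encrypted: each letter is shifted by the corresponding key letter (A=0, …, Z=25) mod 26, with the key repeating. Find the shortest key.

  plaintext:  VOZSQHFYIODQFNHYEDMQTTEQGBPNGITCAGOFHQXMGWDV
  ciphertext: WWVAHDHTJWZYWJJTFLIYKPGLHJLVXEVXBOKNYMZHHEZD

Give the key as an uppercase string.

  i= 0: W-V =  1 → B
  i= 1: W-O =  8 → I
  i= 2: V-Z = 22 → W
  i= 3: A-S =  8 → I
  i= 4: H-Q = 17 → R
  i= 5: D-H = 22 → W
  i= 6: H-F =  2 → C
  i= 7: T-Y = 21 → V
  i= 8: J-I =  1 → B
  i= 9: W-O =  8 → I
  i=10: Z-D = 22 → W
  i=11: Y-Q =  8 → I
  i=12: W-F = 17 → R
  i=13: J-N = 22 → W
  i=14: J-H =  2 → C
  i=15: T-Y = 21 → V
  i=16: F-E =  1 → B
  i=17: L-D =  8 → I
  i=18: I-M = 22 → W
  i=19: Y-Q =  8 → I
  i=20: K-T = 17 → R
  i=21: P-T = 22 → W
  i=22: G-E =  2 → C
  i=23: L-Q = 21 → V
  i=24: H-G =  1 → B
  i=25: J-B =  8 → I
  i=26: L-P = 22 → W
  i=27: V-N =  8 → I
  i=28: X-G = 17 → R
  i=29: E-I = 22 → W
  i=30: V-T =  2 → C
  i=31: X-C = 21 → V
  i=32: B-A =  1 → B
  i=33: O-G =  8 → I
  i=34: K-O = 22 → W
  i=35: N-F =  8 → I
  i=36: Y-H = 17 → R
  i=37: M-Q = 22 → W
  i=38: Z-X =  2 → C
  i=39: H-M = 21 → V
  i=40: H-G =  1 → B
  i=41: E-W =  8 → I
  i=42: Z-D = 22 → W
  i=43: D-V =  8 → I
  shifts repeat with period 8: BIWIRWCV

BIWIRWCV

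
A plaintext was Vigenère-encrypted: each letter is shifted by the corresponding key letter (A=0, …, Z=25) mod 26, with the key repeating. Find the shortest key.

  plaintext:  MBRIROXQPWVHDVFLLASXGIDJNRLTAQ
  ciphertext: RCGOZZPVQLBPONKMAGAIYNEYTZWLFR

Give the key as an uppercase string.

  i= 0: R-M =  5 → F
  i= 1: C-B =  1 → B
  i= 2: G-R = 15 → P
  i= 3: O-I =  6 → G
  i= 4: Z-R =  8 → I
  i= 5: Z-O = 11 → L
  i= 6: P-X = 18 → S
  i= 7: V-Q =  5 → F
  i= 8: Q-P =  1 → B
  i= 9: L-W = 15 → P
  i=10: B-V =  6 → G
  i=11: P-H =  8 → I
  i=12: O-D = 11 → L
  i=13: N-V = 18 → S
  i=14: K-F =  5 → F
  i=15: M-L =  1 → B
  i=16: A-L = 15 → P
  i=17: G-A =  6 → G
  i=18: A-S =  8 → I
  i=19: I-X = 11 → L
  i=20: Y-G = 18 → S
  i=21: N-I =  5 → F
  i=22: E-D =  1 → B
  i=23: Y-J = 15 → P
  i=24: T-N =  6 → G
  i=25: Z-R =  8 → I
  i=26: W-L = 11 → L
  i=27: L-T = 18 → S
  i=28: F-A =  5 → F
  i=29: R-Q =  1 → B
  shifts repeat with period 7: FBPGILS

FBPGILS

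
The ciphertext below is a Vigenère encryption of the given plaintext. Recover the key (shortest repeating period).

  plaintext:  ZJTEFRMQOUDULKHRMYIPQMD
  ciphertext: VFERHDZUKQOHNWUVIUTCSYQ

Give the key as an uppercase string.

  i= 0: V-Z = 22 → W
  i= 1: F-J = 22 → W
  i= 2: E-T = 11 → L
  i= 3: R-E = 13 → N
  i= 4: H-F =  2 → C
  i= 5: D-R = 12 → M
  i= 6: Z-M = 13 → N
  i= 7: U-Q =  4 → E
  i= 8: K-O = 22 → W
  i= 9: Q-U = 22 → W
  i=10: O-D = 11 → L
  i=11: H-U = 13 → N
  i=12: N-L =  2 → C
  i=13: W-K = 12 → M
  i=14: U-H = 13 → N
  i=15: V-R =  4 → E
  i=16: I-M = 22 → W
  i=17: U-Y = 22 → W
  i=18: T-I = 11 → L
  i=19: C-P = 13 → N
  i=20: S-Q =  2 → C
  i=21: Y-M = 12 → M
  i=22: Q-D = 13 → N
  shifts repeat with period 8: WWLNCMNE

WWLNCMNE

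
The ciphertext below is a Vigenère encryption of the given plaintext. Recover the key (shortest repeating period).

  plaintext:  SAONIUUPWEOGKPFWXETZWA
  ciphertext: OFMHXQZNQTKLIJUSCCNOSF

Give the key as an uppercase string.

  i= 0: O-S = 22 → W
  i= 1: F-A =  5 → F
  i= 2: M-O = 24 → Y
  i= 3: H-N = 20 → U
  i= 4: X-I = 15 → P
  i= 5: Q-U = 22 → W
  i= 6: Z-U =  5 → F
  i= 7: N-P = 24 → Y
  i= 8: Q-W = 20 → U
  i= 9: T-E = 15 → P
  i=10: K-O = 22 → W
  i=11: L-G =  5 → F
  i=12: I-K = 24 → Y
  i=13: J-P = 20 → U
  i=14: U-F = 15 → P
  i=15: S-W = 22 → W
  i=16: C-X =  5 → F
  i=17: C-E = 24 → Y
  i=18: N-T = 20 → U
  i=19: O-Z = 15 → P
  i=20: S-W = 22 → W
  i=21: F-A =  5 → F
  shifts repeat with period 5: WFYUP

WFYUP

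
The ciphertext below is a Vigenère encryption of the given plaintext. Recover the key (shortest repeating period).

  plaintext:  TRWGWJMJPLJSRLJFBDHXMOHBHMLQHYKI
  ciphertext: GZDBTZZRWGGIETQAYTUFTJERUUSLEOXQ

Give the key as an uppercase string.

NIHVXQ

  i= 0: G-T = 13 → N
  i= 1: Z-R =  8 → I
  i= 2: D-W =  7 → H
  i= 3: B-G = 21 → V
  i= 4: T-W = 23 → X
  i= 5: Z-J = 16 → Q
  i= 6: Z-M = 13 → N
  i= 7: R-J =  8 → I
  i= 8: W-P =  7 → H
  i= 9: G-L = 21 → V
  i=10: G-J = 23 → X
  i=11: I-S = 16 → Q
  i=12: E-R = 13 → N
  i=13: T-L =  8 → I
  i=14: Q-J =  7 → H
  i=15: A-F = 21 → V
  i=16: Y-B = 23 → X
  i=17: T-D = 16 → Q
  i=18: U-H = 13 → N
  i=19: F-X =  8 → I
  i=20: T-M =  7 → H
  i=21: J-O = 21 → V
  i=22: E-H = 23 → X
  i=23: R-B = 16 → Q
  i=24: U-H = 13 → N
  i=25: U-M =  8 → I
  i=26: S-L =  7 → H
  i=27: L-Q = 21 → V
  i=28: E-H = 23 → X
  i=29: O-Y = 16 → Q
  i=30: X-K = 13 → N
  i=31: Q-I =  8 → I
  shifts repeat with period 6: NIHVXQ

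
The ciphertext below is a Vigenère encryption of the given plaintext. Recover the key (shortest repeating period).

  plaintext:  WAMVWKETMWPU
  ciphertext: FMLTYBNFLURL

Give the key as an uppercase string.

JMZYCR

  i= 0: F-W =  9 → J
  i= 1: M-A = 12 → M
  i= 2: L-M = 25 → Z
  i= 3: T-V = 24 → Y
  i= 4: Y-W =  2 → C
  i= 5: B-K = 17 → R
  i= 6: N-E =  9 → J
  i= 7: F-T = 12 → M
  i= 8: L-M = 25 → Z
  i= 9: U-W = 24 → Y
  i=10: R-P =  2 → C
  i=11: L-U = 17 → R
  shifts repeat with period 6: JMZYCR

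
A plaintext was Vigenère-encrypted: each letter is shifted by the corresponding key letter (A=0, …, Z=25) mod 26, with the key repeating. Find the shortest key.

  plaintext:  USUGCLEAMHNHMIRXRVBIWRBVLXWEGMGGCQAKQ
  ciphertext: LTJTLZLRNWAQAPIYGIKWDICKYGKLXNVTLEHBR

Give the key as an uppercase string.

RBPNJOH

  i= 0: L-U = 17 → R
  i= 1: T-S =  1 → B
  i= 2: J-U = 15 → P
  i= 3: T-G = 13 → N
  i= 4: L-C =  9 → J
  i= 5: Z-L = 14 → O
  i= 6: L-E =  7 → H
  i= 7: R-A = 17 → R
  i= 8: N-M =  1 → B
  i= 9: W-H = 15 → P
  i=10: A-N = 13 → N
  i=11: Q-H =  9 → J
  i=12: A-M = 14 → O
  i=13: P-I =  7 → H
  i=14: I-R = 17 → R
  i=15: Y-X =  1 → B
  i=16: G-R = 15 → P
  i=17: I-V = 13 → N
  i=18: K-B =  9 → J
  i=19: W-I = 14 → O
  i=20: D-W =  7 → H
  i=21: I-R = 17 → R
  i=22: C-B =  1 → B
  i=23: K-V = 15 → P
  i=24: Y-L = 13 → N
  i=25: G-X =  9 → J
  i=26: K-W = 14 → O
  i=27: L-E =  7 → H
  i=28: X-G = 17 → R
  i=29: N-M =  1 → B
  i=30: V-G = 15 → P
  i=31: T-G = 13 → N
  i=32: L-C =  9 → J
  i=33: E-Q = 14 → O
  i=34: H-A =  7 → H
  i=35: B-K = 17 → R
  i=36: R-Q =  1 → B
  shifts repeat with period 7: RBPNJOH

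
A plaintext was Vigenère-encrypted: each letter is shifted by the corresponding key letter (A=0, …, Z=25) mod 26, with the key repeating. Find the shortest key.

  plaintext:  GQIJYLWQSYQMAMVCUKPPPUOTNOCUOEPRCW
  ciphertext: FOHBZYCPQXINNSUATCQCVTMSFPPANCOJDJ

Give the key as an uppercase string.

ZYZSBNG

  i= 0: F-G = 25 → Z
  i= 1: O-Q = 24 → Y
  i= 2: H-I = 25 → Z
  i= 3: B-J = 18 → S
  i= 4: Z-Y =  1 → B
  i= 5: Y-L = 13 → N
  i= 6: C-W =  6 → G
  i= 7: P-Q = 25 → Z
  i= 8: Q-S = 24 → Y
  i= 9: X-Y = 25 → Z
  i=10: I-Q = 18 → S
  i=11: N-M =  1 → B
  i=12: N-A = 13 → N
  i=13: S-M =  6 → G
  i=14: U-V = 25 → Z
  i=15: A-C = 24 → Y
  i=16: T-U = 25 → Z
  i=17: C-K = 18 → S
  i=18: Q-P =  1 → B
  i=19: C-P = 13 → N
  i=20: V-P =  6 → G
  i=21: T-U = 25 → Z
  i=22: M-O = 24 → Y
  i=23: S-T = 25 → Z
  i=24: F-N = 18 → S
  i=25: P-O =  1 → B
  i=26: P-C = 13 → N
  i=27: A-U =  6 → G
  i=28: N-O = 25 → Z
  i=29: C-E = 24 → Y
  i=30: O-P = 25 → Z
  i=31: J-R = 18 → S
  i=32: D-C =  1 → B
  i=33: J-W = 13 → N
  shifts repeat with period 7: ZYZSBNG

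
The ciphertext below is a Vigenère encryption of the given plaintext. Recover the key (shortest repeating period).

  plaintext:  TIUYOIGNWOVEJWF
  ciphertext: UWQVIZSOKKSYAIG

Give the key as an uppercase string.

  i= 0: U-T =  1 → B
  i= 1: W-I = 14 → O
  i= 2: Q-U = 22 → W
  i= 3: V-Y = 23 → X
  i= 4: I-O = 20 → U
  i= 5: Z-I = 17 → R
  i= 6: S-G = 12 → M
  i= 7: O-N =  1 → B
  i= 8: K-W = 14 → O
  i= 9: K-O = 22 → W
  i=10: S-V = 23 → X
  i=11: Y-E = 20 → U
  i=12: A-J = 17 → R
  i=13: I-W = 12 → M
  i=14: G-F =  1 → B
  shifts repeat with period 7: BOWXURM

BOWXURM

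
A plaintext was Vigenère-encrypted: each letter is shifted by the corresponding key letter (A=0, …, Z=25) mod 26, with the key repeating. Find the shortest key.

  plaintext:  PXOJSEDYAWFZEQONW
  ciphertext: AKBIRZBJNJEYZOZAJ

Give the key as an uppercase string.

  i= 0: A-P = 11 → L
  i= 1: K-X = 13 → N
  i= 2: B-O = 13 → N
  i= 3: I-J = 25 → Z
  i= 4: R-S = 25 → Z
  i= 5: Z-E = 21 → V
  i= 6: B-D = 24 → Y
  i= 7: J-Y = 11 → L
  i= 8: N-A = 13 → N
  i= 9: J-W = 13 → N
  i=10: E-F = 25 → Z
  i=11: Y-Z = 25 → Z
  i=12: Z-E = 21 → V
  i=13: O-Q = 24 → Y
  i=14: Z-O = 11 → L
  i=15: A-N = 13 → N
  i=16: J-W = 13 → N
  shifts repeat with period 7: LNNZZVY

LNNZZVY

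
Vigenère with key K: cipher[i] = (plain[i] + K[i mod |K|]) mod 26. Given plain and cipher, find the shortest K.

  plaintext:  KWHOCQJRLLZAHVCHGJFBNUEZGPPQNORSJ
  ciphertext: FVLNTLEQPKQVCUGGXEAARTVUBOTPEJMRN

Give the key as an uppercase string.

VZEZRV

  i= 0: F-K = 21 → V
  i= 1: V-W = 25 → Z
  i= 2: L-H =  4 → E
  i= 3: N-O = 25 → Z
  i= 4: T-C = 17 → R
  i= 5: L-Q = 21 → V
  i= 6: E-J = 21 → V
  i= 7: Q-R = 25 → Z
  i= 8: P-L =  4 → E
  i= 9: K-L = 25 → Z
  i=10: Q-Z = 17 → R
  i=11: V-A = 21 → V
  i=12: C-H = 21 → V
  i=13: U-V = 25 → Z
  i=14: G-C =  4 → E
  i=15: G-H = 25 → Z
  i=16: X-G = 17 → R
  i=17: E-J = 21 → V
  i=18: A-F = 21 → V
  i=19: A-B = 25 → Z
  i=20: R-N =  4 → E
  i=21: T-U = 25 → Z
  i=22: V-E = 17 → R
  i=23: U-Z = 21 → V
  i=24: B-G = 21 → V
  i=25: O-P = 25 → Z
  i=26: T-P =  4 → E
  i=27: P-Q = 25 → Z
  i=28: E-N = 17 → R
  i=29: J-O = 21 → V
  i=30: M-R = 21 → V
  i=31: R-S = 25 → Z
  i=32: N-J =  4 → E
  shifts repeat with period 6: VZEZRV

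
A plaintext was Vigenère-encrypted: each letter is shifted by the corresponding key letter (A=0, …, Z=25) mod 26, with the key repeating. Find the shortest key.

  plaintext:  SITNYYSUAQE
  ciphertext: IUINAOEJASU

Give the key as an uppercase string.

  i= 0: I-S = 16 → Q
  i= 1: U-I = 12 → M
  i= 2: I-T = 15 → P
  i= 3: N-N =  0 → A
  i= 4: A-Y =  2 → C
  i= 5: O-Y = 16 → Q
  i= 6: E-S = 12 → M
  i= 7: J-U = 15 → P
  i= 8: A-A =  0 → A
  i= 9: S-Q =  2 → C
  i=10: U-E = 16 → Q
  shifts repeat with period 5: QMPAC

QMPAC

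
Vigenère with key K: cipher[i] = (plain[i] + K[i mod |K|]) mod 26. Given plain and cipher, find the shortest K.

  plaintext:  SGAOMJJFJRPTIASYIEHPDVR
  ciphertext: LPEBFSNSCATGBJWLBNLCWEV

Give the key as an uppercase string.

  i= 0: L-S = 19 → T
  i= 1: P-G =  9 → J
  i= 2: E-A =  4 → E
  i= 3: B-O = 13 → N
  i= 4: F-M = 19 → T
  i= 5: S-J =  9 → J
  i= 6: N-J =  4 → E
  i= 7: S-F = 13 → N
  i= 8: C-J = 19 → T
  i= 9: A-R =  9 → J
  i=10: T-P =  4 → E
  i=11: G-T = 13 → N
  i=12: B-I = 19 → T
  i=13: J-A =  9 → J
  i=14: W-S =  4 → E
  i=15: L-Y = 13 → N
  i=16: B-I = 19 → T
  i=17: N-E =  9 → J
  i=18: L-H =  4 → E
  i=19: C-P = 13 → N
  i=20: W-D = 19 → T
  i=21: E-V =  9 → J
  i=22: V-R =  4 → E
  shifts repeat with period 4: TJEN

TJEN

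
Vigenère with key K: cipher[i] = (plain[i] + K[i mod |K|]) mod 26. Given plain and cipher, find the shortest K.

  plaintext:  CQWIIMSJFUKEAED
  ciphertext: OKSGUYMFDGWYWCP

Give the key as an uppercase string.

  i= 0: O-C = 12 → M
  i= 1: K-Q = 20 → U
  i= 2: S-W = 22 → W
  i= 3: G-I = 24 → Y
  i= 4: U-I = 12 → M
  i= 5: Y-M = 12 → M
  i= 6: M-S = 20 → U
  i= 7: F-J = 22 → W
  i= 8: D-F = 24 → Y
  i= 9: G-U = 12 → M
  i=10: W-K = 12 → M
  i=11: Y-E = 20 → U
  i=12: W-A = 22 → W
  i=13: C-E = 24 → Y
  i=14: P-D = 12 → M
  shifts repeat with period 5: MUWYM

MUWYM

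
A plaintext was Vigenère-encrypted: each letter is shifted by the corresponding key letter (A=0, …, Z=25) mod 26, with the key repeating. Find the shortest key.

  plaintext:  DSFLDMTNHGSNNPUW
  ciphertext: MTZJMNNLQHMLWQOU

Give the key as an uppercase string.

JBUY

  i= 0: M-D =  9 → J
  i= 1: T-S =  1 → B
  i= 2: Z-F = 20 → U
  i= 3: J-L = 24 → Y
  i= 4: M-D =  9 → J
  i= 5: N-M =  1 → B
  i= 6: N-T = 20 → U
  i= 7: L-N = 24 → Y
  i= 8: Q-H =  9 → J
  i= 9: H-G =  1 → B
  i=10: M-S = 20 → U
  i=11: L-N = 24 → Y
  i=12: W-N =  9 → J
  i=13: Q-P =  1 → B
  i=14: O-U = 20 → U
  i=15: U-W = 24 → Y
  shifts repeat with period 4: JBUY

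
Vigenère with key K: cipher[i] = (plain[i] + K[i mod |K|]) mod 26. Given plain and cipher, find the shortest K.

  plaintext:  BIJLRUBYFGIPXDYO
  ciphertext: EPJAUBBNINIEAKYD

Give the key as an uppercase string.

DHAP

  i= 0: E-B =  3 → D
  i= 1: P-I =  7 → H
  i= 2: J-J =  0 → A
  i= 3: A-L = 15 → P
  i= 4: U-R =  3 → D
  i= 5: B-U =  7 → H
  i= 6: B-B =  0 → A
  i= 7: N-Y = 15 → P
  i= 8: I-F =  3 → D
  i= 9: N-G =  7 → H
  i=10: I-I =  0 → A
  i=11: E-P = 15 → P
  i=12: A-X =  3 → D
  i=13: K-D =  7 → H
  i=14: Y-Y =  0 → A
  i=15: D-O = 15 → P
  shifts repeat with period 4: DHAP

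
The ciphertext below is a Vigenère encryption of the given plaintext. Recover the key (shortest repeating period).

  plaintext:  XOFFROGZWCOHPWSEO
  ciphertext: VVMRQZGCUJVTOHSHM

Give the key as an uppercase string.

YHHMZLAD

  i= 0: V-X = 24 → Y
  i= 1: V-O =  7 → H
  i= 2: M-F =  7 → H
  i= 3: R-F = 12 → M
  i= 4: Q-R = 25 → Z
  i= 5: Z-O = 11 → L
  i= 6: G-G =  0 → A
  i= 7: C-Z =  3 → D
  i= 8: U-W = 24 → Y
  i= 9: J-C =  7 → H
  i=10: V-O =  7 → H
  i=11: T-H = 12 → M
  i=12: O-P = 25 → Z
  i=13: H-W = 11 → L
  i=14: S-S =  0 → A
  i=15: H-E =  3 → D
  i=16: M-O = 24 → Y
  shifts repeat with period 8: YHHMZLAD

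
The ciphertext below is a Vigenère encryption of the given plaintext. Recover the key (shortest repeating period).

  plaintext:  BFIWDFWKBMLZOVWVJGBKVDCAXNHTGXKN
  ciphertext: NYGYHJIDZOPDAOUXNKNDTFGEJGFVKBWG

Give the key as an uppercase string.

  i= 0: N-B = 12 → M
  i= 1: Y-F = 19 → T
  i= 2: G-I = 24 → Y
  i= 3: Y-W =  2 → C
  i= 4: H-D =  4 → E
  i= 5: J-F =  4 → E
  i= 6: I-W = 12 → M
  i= 7: D-K = 19 → T
  i= 8: Z-B = 24 → Y
  i= 9: O-M =  2 → C
  i=10: P-L =  4 → E
  i=11: D-Z =  4 → E
  i=12: A-O = 12 → M
  i=13: O-V = 19 → T
  i=14: U-W = 24 → Y
  i=15: X-V =  2 → C
  i=16: N-J =  4 → E
  i=17: K-G =  4 → E
  i=18: N-B = 12 → M
  i=19: D-K = 19 → T
  i=20: T-V = 24 → Y
  i=21: F-D =  2 → C
  i=22: G-C =  4 → E
  i=23: E-A =  4 → E
  i=24: J-X = 12 → M
  i=25: G-N = 19 → T
  i=26: F-H = 24 → Y
  i=27: V-T =  2 → C
  i=28: K-G =  4 → E
  i=29: B-X =  4 → E
  i=30: W-K = 12 → M
  i=31: G-N = 19 → T
  shifts repeat with period 6: MTYCEE

MTYCEE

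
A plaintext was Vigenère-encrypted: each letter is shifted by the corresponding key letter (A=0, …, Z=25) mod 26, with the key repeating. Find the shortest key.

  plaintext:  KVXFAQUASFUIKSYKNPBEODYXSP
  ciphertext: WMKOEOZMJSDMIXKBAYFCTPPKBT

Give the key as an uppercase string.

MRNJEYF

  i= 0: W-K = 12 → M
  i= 1: M-V = 17 → R
  i= 2: K-X = 13 → N
  i= 3: O-F =  9 → J
  i= 4: E-A =  4 → E
  i= 5: O-Q = 24 → Y
  i= 6: Z-U =  5 → F
  i= 7: M-A = 12 → M
  i= 8: J-S = 17 → R
  i= 9: S-F = 13 → N
  i=10: D-U =  9 → J
  i=11: M-I =  4 → E
  i=12: I-K = 24 → Y
  i=13: X-S =  5 → F
  i=14: K-Y = 12 → M
  i=15: B-K = 17 → R
  i=16: A-N = 13 → N
  i=17: Y-P =  9 → J
  i=18: F-B =  4 → E
  i=19: C-E = 24 → Y
  i=20: T-O =  5 → F
  i=21: P-D = 12 → M
  i=22: P-Y = 17 → R
  i=23: K-X = 13 → N
  i=24: B-S =  9 → J
  i=25: T-P =  4 → E
  shifts repeat with period 7: MRNJEYF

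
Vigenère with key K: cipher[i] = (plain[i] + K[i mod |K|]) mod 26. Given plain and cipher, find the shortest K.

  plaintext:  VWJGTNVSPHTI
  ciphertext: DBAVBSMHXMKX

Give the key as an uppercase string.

IFRP

  i= 0: D-V =  8 → I
  i= 1: B-W =  5 → F
  i= 2: A-J = 17 → R
  i= 3: V-G = 15 → P
  i= 4: B-T =  8 → I
  i= 5: S-N =  5 → F
  i= 6: M-V = 17 → R
  i= 7: H-S = 15 → P
  i= 8: X-P =  8 → I
  i= 9: M-H =  5 → F
  i=10: K-T = 17 → R
  i=11: X-I = 15 → P
  shifts repeat with period 4: IFRP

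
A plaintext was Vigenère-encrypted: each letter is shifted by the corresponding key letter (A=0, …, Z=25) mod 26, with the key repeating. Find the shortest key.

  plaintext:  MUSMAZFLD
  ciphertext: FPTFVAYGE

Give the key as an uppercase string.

TVB

  i= 0: F-M = 19 → T
  i= 1: P-U = 21 → V
  i= 2: T-S =  1 → B
  i= 3: F-M = 19 → T
  i= 4: V-A = 21 → V
  i= 5: A-Z =  1 → B
  i= 6: Y-F = 19 → T
  i= 7: G-L = 21 → V
  i= 8: E-D =  1 → B
  shifts repeat with period 3: TVB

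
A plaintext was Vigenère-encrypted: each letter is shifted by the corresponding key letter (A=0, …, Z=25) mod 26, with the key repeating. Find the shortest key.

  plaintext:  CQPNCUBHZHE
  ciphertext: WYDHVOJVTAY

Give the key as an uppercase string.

UIOUT

  i= 0: W-C = 20 → U
  i= 1: Y-Q =  8 → I
  i= 2: D-P = 14 → O
  i= 3: H-N = 20 → U
  i= 4: V-C = 19 → T
  i= 5: O-U = 20 → U
  i= 6: J-B =  8 → I
  i= 7: V-H = 14 → O
  i= 8: T-Z = 20 → U
  i= 9: A-H = 19 → T
  i=10: Y-E = 20 → U
  shifts repeat with period 5: UIOUT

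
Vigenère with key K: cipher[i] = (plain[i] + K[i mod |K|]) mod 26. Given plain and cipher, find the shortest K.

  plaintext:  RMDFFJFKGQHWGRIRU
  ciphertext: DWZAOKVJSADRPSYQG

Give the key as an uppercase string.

  i= 0: D-R = 12 → M
  i= 1: W-M = 10 → K
  i= 2: Z-D = 22 → W
  i= 3: A-F = 21 → V
  i= 4: O-F =  9 → J
  i= 5: K-J =  1 → B
  i= 6: V-F = 16 → Q
  i= 7: J-K = 25 → Z
  i= 8: S-G = 12 → M
  i= 9: A-Q = 10 → K
  i=10: D-H = 22 → W
  i=11: R-W = 21 → V
  i=12: P-G =  9 → J
  i=13: S-R =  1 → B
  i=14: Y-I = 16 → Q
  i=15: Q-R = 25 → Z
  i=16: G-U = 12 → M
  shifts repeat with period 8: MKWVJBQZ

MKWVJBQZ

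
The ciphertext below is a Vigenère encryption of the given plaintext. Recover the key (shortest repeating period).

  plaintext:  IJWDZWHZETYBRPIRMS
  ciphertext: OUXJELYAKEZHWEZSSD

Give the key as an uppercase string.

  i= 0: O-I =  6 → G
  i= 1: U-J = 11 → L
  i= 2: X-W =  1 → B
  i= 3: J-D =  6 → G
  i= 4: E-Z =  5 → F
  i= 5: L-W = 15 → P
  i= 6: Y-H = 17 → R
  i= 7: A-Z =  1 → B
  i= 8: K-E =  6 → G
  i= 9: E-T = 11 → L
  i=10: Z-Y =  1 → B
  i=11: H-B =  6 → G
  i=12: W-R =  5 → F
  i=13: E-P = 15 → P
  i=14: Z-I = 17 → R
  i=15: S-R =  1 → B
  i=16: S-M =  6 → G
  i=17: D-S = 11 → L
  shifts repeat with period 8: GLBGFPRB

GLBGFPRB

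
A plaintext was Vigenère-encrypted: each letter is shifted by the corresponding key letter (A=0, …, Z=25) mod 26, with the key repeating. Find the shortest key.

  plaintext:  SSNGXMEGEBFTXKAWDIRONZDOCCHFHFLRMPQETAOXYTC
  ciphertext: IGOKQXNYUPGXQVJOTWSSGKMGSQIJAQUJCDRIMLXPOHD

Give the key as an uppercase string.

QOBETLJS

  i= 0: I-S = 16 → Q
  i= 1: G-S = 14 → O
  i= 2: O-N =  1 → B
  i= 3: K-G =  4 → E
  i= 4: Q-X = 19 → T
  i= 5: X-M = 11 → L
  i= 6: N-E =  9 → J
  i= 7: Y-G = 18 → S
  i= 8: U-E = 16 → Q
  i= 9: P-B = 14 → O
  i=10: G-F =  1 → B
  i=11: X-T =  4 → E
  i=12: Q-X = 19 → T
  i=13: V-K = 11 → L
  i=14: J-A =  9 → J
  i=15: O-W = 18 → S
  i=16: T-D = 16 → Q
  i=17: W-I = 14 → O
  i=18: S-R =  1 → B
  i=19: S-O =  4 → E
  i=20: G-N = 19 → T
  i=21: K-Z = 11 → L
  i=22: M-D =  9 → J
  i=23: G-O = 18 → S
  i=24: S-C = 16 → Q
  i=25: Q-C = 14 → O
  i=26: I-H =  1 → B
  i=27: J-F =  4 → E
  i=28: A-H = 19 → T
  i=29: Q-F = 11 → L
  i=30: U-L =  9 → J
  i=31: J-R = 18 → S
  i=32: C-M = 16 → Q
  i=33: D-P = 14 → O
  i=34: R-Q =  1 → B
  i=35: I-E =  4 → E
  i=36: M-T = 19 → T
  i=37: L-A = 11 → L
  i=38: X-O =  9 → J
  i=39: P-X = 18 → S
  i=40: O-Y = 16 → Q
  i=41: H-T = 14 → O
  i=42: D-C =  1 → B
  shifts repeat with period 8: QOBETLJS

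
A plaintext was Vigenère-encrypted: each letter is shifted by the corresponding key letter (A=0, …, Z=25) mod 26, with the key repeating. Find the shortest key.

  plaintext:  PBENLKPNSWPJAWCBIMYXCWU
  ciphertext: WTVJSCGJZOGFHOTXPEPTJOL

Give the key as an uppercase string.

  i= 0: W-P =  7 → H
  i= 1: T-B = 18 → S
  i= 2: V-E = 17 → R
  i= 3: J-N = 22 → W
  i= 4: S-L =  7 → H
  i= 5: C-K = 18 → S
  i= 6: G-P = 17 → R
  i= 7: J-N = 22 → W
  i= 8: Z-S =  7 → H
  i= 9: O-W = 18 → S
  i=10: G-P = 17 → R
  i=11: F-J = 22 → W
  i=12: H-A =  7 → H
  i=13: O-W = 18 → S
  i=14: T-C = 17 → R
  i=15: X-B = 22 → W
  i=16: P-I =  7 → H
  i=17: E-M = 18 → S
  i=18: P-Y = 17 → R
  i=19: T-X = 22 → W
  i=20: J-C =  7 → H
  i=21: O-W = 18 → S
  i=22: L-U = 17 → R
  shifts repeat with period 4: HSRW

HSRW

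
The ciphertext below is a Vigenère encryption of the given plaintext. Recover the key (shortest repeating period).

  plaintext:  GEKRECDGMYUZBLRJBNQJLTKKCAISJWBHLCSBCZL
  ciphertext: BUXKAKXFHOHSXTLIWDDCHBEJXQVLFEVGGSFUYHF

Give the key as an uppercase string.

  i= 0: B-G = 21 → V
  i= 1: U-E = 16 → Q
  i= 2: X-K = 13 → N
  i= 3: K-R = 19 → T
  i= 4: A-E = 22 → W
  i= 5: K-C =  8 → I
  i= 6: X-D = 20 → U
  i= 7: F-G = 25 → Z
  i= 8: H-M = 21 → V
  i= 9: O-Y = 16 → Q
  i=10: H-U = 13 → N
  i=11: S-Z = 19 → T
  i=12: X-B = 22 → W
  i=13: T-L =  8 → I
  i=14: L-R = 20 → U
  i=15: I-J = 25 → Z
  i=16: W-B = 21 → V
  i=17: D-N = 16 → Q
  i=18: D-Q = 13 → N
  i=19: C-J = 19 → T
  i=20: H-L = 22 → W
  i=21: B-T =  8 → I
  i=22: E-K = 20 → U
  i=23: J-K = 25 → Z
  i=24: X-C = 21 → V
  i=25: Q-A = 16 → Q
  i=26: V-I = 13 → N
  i=27: L-S = 19 → T
  i=28: F-J = 22 → W
  i=29: E-W =  8 → I
  i=30: V-B = 20 → U
  i=31: G-H = 25 → Z
  i=32: G-L = 21 → V
  i=33: S-C = 16 → Q
  i=34: F-S = 13 → N
  i=35: U-B = 19 → T
  i=36: Y-C = 22 → W
  i=37: H-Z =  8 → I
  i=38: F-L = 20 → U
  shifts repeat with period 8: VQNTWIUZ

VQNTWIUZ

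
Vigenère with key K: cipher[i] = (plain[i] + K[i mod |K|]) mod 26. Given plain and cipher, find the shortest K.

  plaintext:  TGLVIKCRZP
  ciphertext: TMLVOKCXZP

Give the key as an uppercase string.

AGA

  i= 0: T-T =  0 → A
  i= 1: M-G =  6 → G
  i= 2: L-L =  0 → A
  i= 3: V-V =  0 → A
  i= 4: O-I =  6 → G
  i= 5: K-K =  0 → A
  i= 6: C-C =  0 → A
  i= 7: X-R =  6 → G
  i= 8: Z-Z =  0 → A
  i= 9: P-P =  0 → A
  shifts repeat with period 3: AGA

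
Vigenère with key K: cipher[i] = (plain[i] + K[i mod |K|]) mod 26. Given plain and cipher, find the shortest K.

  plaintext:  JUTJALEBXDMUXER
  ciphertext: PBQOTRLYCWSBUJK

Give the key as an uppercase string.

  i= 0: P-J =  6 → G
  i= 1: B-U =  7 → H
  i= 2: Q-T = 23 → X
  i= 3: O-J =  5 → F
  i= 4: T-A = 19 → T
  i= 5: R-L =  6 → G
  i= 6: L-E =  7 → H
  i= 7: Y-B = 23 → X
  i= 8: C-X =  5 → F
  i= 9: W-D = 19 → T
  i=10: S-M =  6 → G
  i=11: B-U =  7 → H
  i=12: U-X = 23 → X
  i=13: J-E =  5 → F
  i=14: K-R = 19 → T
  shifts repeat with period 5: GHXFT

GHXFT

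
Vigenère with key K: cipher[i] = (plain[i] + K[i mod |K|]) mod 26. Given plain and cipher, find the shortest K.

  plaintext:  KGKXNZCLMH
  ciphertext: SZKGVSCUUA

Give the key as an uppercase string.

ITAJ

  i= 0: S-K =  8 → I
  i= 1: Z-G = 19 → T
  i= 2: K-K =  0 → A
  i= 3: G-X =  9 → J
  i= 4: V-N =  8 → I
  i= 5: S-Z = 19 → T
  i= 6: C-C =  0 → A
  i= 7: U-L =  9 → J
  i= 8: U-M =  8 → I
  i= 9: A-H = 19 → T
  shifts repeat with period 4: ITAJ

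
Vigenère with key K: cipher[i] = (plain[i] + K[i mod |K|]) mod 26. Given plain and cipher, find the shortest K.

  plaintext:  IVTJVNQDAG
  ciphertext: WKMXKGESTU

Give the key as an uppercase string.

  i= 0: W-I = 14 → O
  i= 1: K-V = 15 → P
  i= 2: M-T = 19 → T
  i= 3: X-J = 14 → O
  i= 4: K-V = 15 → P
  i= 5: G-N = 19 → T
  i= 6: E-Q = 14 → O
  i= 7: S-D = 15 → P
  i= 8: T-A = 19 → T
  i= 9: U-G = 14 → O
  shifts repeat with period 3: OPT

OPT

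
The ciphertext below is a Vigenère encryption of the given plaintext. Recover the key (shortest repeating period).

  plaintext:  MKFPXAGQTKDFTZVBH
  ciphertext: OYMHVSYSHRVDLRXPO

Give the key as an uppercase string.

COHSYSS

  i= 0: O-M =  2 → C
  i= 1: Y-K = 14 → O
  i= 2: M-F =  7 → H
  i= 3: H-P = 18 → S
  i= 4: V-X = 24 → Y
  i= 5: S-A = 18 → S
  i= 6: Y-G = 18 → S
  i= 7: S-Q =  2 → C
  i= 8: H-T = 14 → O
  i= 9: R-K =  7 → H
  i=10: V-D = 18 → S
  i=11: D-F = 24 → Y
  i=12: L-T = 18 → S
  i=13: R-Z = 18 → S
  i=14: X-V =  2 → C
  i=15: P-B = 14 → O
  i=16: O-H =  7 → H
  shifts repeat with period 7: COHSYSS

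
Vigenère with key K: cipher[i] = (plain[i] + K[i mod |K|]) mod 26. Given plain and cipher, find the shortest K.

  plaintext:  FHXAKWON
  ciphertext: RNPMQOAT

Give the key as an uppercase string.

  i= 0: R-F = 12 → M
  i= 1: N-H =  6 → G
  i= 2: P-X = 18 → S
  i= 3: M-A = 12 → M
  i= 4: Q-K =  6 → G
  i= 5: O-W = 18 → S
  i= 6: A-O = 12 → M
  i= 7: T-N =  6 → G
  shifts repeat with period 3: MGS

MGS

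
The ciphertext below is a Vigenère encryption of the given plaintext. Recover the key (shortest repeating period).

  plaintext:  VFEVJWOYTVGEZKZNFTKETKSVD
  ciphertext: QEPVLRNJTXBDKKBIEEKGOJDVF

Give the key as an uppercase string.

VZLAC

  i= 0: Q-V = 21 → V
  i= 1: E-F = 25 → Z
  i= 2: P-E = 11 → L
  i= 3: V-V =  0 → A
  i= 4: L-J =  2 → C
  i= 5: R-W = 21 → V
  i= 6: N-O = 25 → Z
  i= 7: J-Y = 11 → L
  i= 8: T-T =  0 → A
  i= 9: X-V =  2 → C
  i=10: B-G = 21 → V
  i=11: D-E = 25 → Z
  i=12: K-Z = 11 → L
  i=13: K-K =  0 → A
  i=14: B-Z =  2 → C
  i=15: I-N = 21 → V
  i=16: E-F = 25 → Z
  i=17: E-T = 11 → L
  i=18: K-K =  0 → A
  i=19: G-E =  2 → C
  i=20: O-T = 21 → V
  i=21: J-K = 25 → Z
  i=22: D-S = 11 → L
  i=23: V-V =  0 → A
  i=24: F-D =  2 → C
  shifts repeat with period 5: VZLAC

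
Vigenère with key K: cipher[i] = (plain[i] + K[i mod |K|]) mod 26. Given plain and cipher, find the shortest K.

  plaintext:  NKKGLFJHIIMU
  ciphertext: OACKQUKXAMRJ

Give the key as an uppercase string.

  i= 0: O-N =  1 → B
  i= 1: A-K = 16 → Q
  i= 2: C-K = 18 → S
  i= 3: K-G =  4 → E
  i= 4: Q-L =  5 → F
  i= 5: U-F = 15 → P
  i= 6: K-J =  1 → B
  i= 7: X-H = 16 → Q
  i= 8: A-I = 18 → S
  i= 9: M-I =  4 → E
  i=10: R-M =  5 → F
  i=11: J-U = 15 → P
  shifts repeat with period 6: BQSEFP

BQSEFP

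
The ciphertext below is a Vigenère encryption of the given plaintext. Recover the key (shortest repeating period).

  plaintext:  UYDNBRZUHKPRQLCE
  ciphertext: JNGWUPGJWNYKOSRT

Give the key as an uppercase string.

  i= 0: J-U = 15 → P
  i= 1: N-Y = 15 → P
  i= 2: G-D =  3 → D
  i= 3: W-N =  9 → J
  i= 4: U-B = 19 → T
  i= 5: P-R = 24 → Y
  i= 6: G-Z =  7 → H
  i= 7: J-U = 15 → P
  i= 8: W-H = 15 → P
  i= 9: N-K =  3 → D
  i=10: Y-P =  9 → J
  i=11: K-R = 19 → T
  i=12: O-Q = 24 → Y
  i=13: S-L =  7 → H
  i=14: R-C = 15 → P
  i=15: T-E = 15 → P
  shifts repeat with period 7: PPDJTYH

PPDJTYH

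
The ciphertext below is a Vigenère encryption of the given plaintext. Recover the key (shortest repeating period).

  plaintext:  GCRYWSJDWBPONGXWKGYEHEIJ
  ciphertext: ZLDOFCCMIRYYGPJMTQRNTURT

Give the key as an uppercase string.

TJMQJK

  i= 0: Z-G = 19 → T
  i= 1: L-C =  9 → J
  i= 2: D-R = 12 → M
  i= 3: O-Y = 16 → Q
  i= 4: F-W =  9 → J
  i= 5: C-S = 10 → K
  i= 6: C-J = 19 → T
  i= 7: M-D =  9 → J
  i= 8: I-W = 12 → M
  i= 9: R-B = 16 → Q
  i=10: Y-P =  9 → J
  i=11: Y-O = 10 → K
  i=12: G-N = 19 → T
  i=13: P-G =  9 → J
  i=14: J-X = 12 → M
  i=15: M-W = 16 → Q
  i=16: T-K =  9 → J
  i=17: Q-G = 10 → K
  i=18: R-Y = 19 → T
  i=19: N-E =  9 → J
  i=20: T-H = 12 → M
  i=21: U-E = 16 → Q
  i=22: R-I =  9 → J
  i=23: T-J = 10 → K
  shifts repeat with period 6: TJMQJK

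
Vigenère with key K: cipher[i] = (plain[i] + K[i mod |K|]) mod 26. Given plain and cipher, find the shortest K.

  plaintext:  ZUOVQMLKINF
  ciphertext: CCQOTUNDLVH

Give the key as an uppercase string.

  i= 0: C-Z =  3 → D
  i= 1: C-U =  8 → I
  i= 2: Q-O =  2 → C
  i= 3: O-V = 19 → T
  i= 4: T-Q =  3 → D
  i= 5: U-M =  8 → I
  i= 6: N-L =  2 → C
  i= 7: D-K = 19 → T
  i= 8: L-I =  3 → D
  i= 9: V-N =  8 → I
  i=10: H-F =  2 → C
  shifts repeat with period 4: DICT

DICT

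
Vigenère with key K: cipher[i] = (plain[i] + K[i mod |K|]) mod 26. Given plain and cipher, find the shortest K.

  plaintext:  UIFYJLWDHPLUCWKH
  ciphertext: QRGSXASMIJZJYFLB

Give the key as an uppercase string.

  i= 0: Q-U = 22 → W
  i= 1: R-I =  9 → J
  i= 2: G-F =  1 → B
  i= 3: S-Y = 20 → U
  i= 4: X-J = 14 → O
  i= 5: A-L = 15 → P
  i= 6: S-W = 22 → W
  i= 7: M-D =  9 → J
  i= 8: I-H =  1 → B
  i= 9: J-P = 20 → U
  i=10: Z-L = 14 → O
  i=11: J-U = 15 → P
  i=12: Y-C = 22 → W
  i=13: F-W =  9 → J
  i=14: L-K =  1 → B
  i=15: B-H = 20 → U
  shifts repeat with period 6: WJBUOP

WJBUOP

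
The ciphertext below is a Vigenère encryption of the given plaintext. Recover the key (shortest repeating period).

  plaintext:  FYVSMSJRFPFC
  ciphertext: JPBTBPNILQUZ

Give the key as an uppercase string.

  i= 0: J-F =  4 → E
  i= 1: P-Y = 17 → R
  i= 2: B-V =  6 → G
  i= 3: T-S =  1 → B
  i= 4: B-M = 15 → P
  i= 5: P-S = 23 → X
  i= 6: N-J =  4 → E
  i= 7: I-R = 17 → R
  i= 8: L-F =  6 → G
  i= 9: Q-P =  1 → B
  i=10: U-F = 15 → P
  i=11: Z-C = 23 → X
  shifts repeat with period 6: ERGBPX

ERGBPX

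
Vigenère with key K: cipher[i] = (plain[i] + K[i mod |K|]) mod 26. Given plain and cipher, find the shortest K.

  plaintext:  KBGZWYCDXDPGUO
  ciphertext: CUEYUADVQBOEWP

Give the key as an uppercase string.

STYZYCB

  i= 0: C-K = 18 → S
  i= 1: U-B = 19 → T
  i= 2: E-G = 24 → Y
  i= 3: Y-Z = 25 → Z
  i= 4: U-W = 24 → Y
  i= 5: A-Y =  2 → C
  i= 6: D-C =  1 → B
  i= 7: V-D = 18 → S
  i= 8: Q-X = 19 → T
  i= 9: B-D = 24 → Y
  i=10: O-P = 25 → Z
  i=11: E-G = 24 → Y
  i=12: W-U =  2 → C
  i=13: P-O =  1 → B
  shifts repeat with period 7: STYZYCB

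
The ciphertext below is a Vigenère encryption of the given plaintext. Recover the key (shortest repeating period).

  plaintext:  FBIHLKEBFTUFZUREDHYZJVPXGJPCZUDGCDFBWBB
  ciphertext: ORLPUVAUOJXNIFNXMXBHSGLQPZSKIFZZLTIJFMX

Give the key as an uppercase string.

JQDIJLWT

  i= 0: O-F =  9 → J
  i= 1: R-B = 16 → Q
  i= 2: L-I =  3 → D
  i= 3: P-H =  8 → I
  i= 4: U-L =  9 → J
  i= 5: V-K = 11 → L
  i= 6: A-E = 22 → W
  i= 7: U-B = 19 → T
  i= 8: O-F =  9 → J
  i= 9: J-T = 16 → Q
  i=10: X-U =  3 → D
  i=11: N-F =  8 → I
  i=12: I-Z =  9 → J
  i=13: F-U = 11 → L
  i=14: N-R = 22 → W
  i=15: X-E = 19 → T
  i=16: M-D =  9 → J
  i=17: X-H = 16 → Q
  i=18: B-Y =  3 → D
  i=19: H-Z =  8 → I
  i=20: S-J =  9 → J
  i=21: G-V = 11 → L
  i=22: L-P = 22 → W
  i=23: Q-X = 19 → T
  i=24: P-G =  9 → J
  i=25: Z-J = 16 → Q
  i=26: S-P =  3 → D
  i=27: K-C =  8 → I
  i=28: I-Z =  9 → J
  i=29: F-U = 11 → L
  i=30: Z-D = 22 → W
  i=31: Z-G = 19 → T
  i=32: L-C =  9 → J
  i=33: T-D = 16 → Q
  i=34: I-F =  3 → D
  i=35: J-B =  8 → I
  i=36: F-W =  9 → J
  i=37: M-B = 11 → L
  i=38: X-B = 22 → W
  shifts repeat with period 8: JQDIJLWT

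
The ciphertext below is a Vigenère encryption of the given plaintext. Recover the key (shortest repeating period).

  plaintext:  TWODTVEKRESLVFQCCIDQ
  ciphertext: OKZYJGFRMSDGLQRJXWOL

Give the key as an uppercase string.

VOLVQLBH

  i= 0: O-T = 21 → V
  i= 1: K-W = 14 → O
  i= 2: Z-O = 11 → L
  i= 3: Y-D = 21 → V
  i= 4: J-T = 16 → Q
  i= 5: G-V = 11 → L
  i= 6: F-E =  1 → B
  i= 7: R-K =  7 → H
  i= 8: M-R = 21 → V
  i= 9: S-E = 14 → O
  i=10: D-S = 11 → L
  i=11: G-L = 21 → V
  i=12: L-V = 16 → Q
  i=13: Q-F = 11 → L
  i=14: R-Q =  1 → B
  i=15: J-C =  7 → H
  i=16: X-C = 21 → V
  i=17: W-I = 14 → O
  i=18: O-D = 11 → L
  i=19: L-Q = 21 → V
  shifts repeat with period 8: VOLVQLBH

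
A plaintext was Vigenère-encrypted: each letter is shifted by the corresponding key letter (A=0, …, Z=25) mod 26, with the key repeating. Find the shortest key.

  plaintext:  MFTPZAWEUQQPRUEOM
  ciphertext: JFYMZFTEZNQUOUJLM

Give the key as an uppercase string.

XAF

  i= 0: J-M = 23 → X
  i= 1: F-F =  0 → A
  i= 2: Y-T =  5 → F
  i= 3: M-P = 23 → X
  i= 4: Z-Z =  0 → A
  i= 5: F-A =  5 → F
  i= 6: T-W = 23 → X
  i= 7: E-E =  0 → A
  i= 8: Z-U =  5 → F
  i= 9: N-Q = 23 → X
  i=10: Q-Q =  0 → A
  i=11: U-P =  5 → F
  i=12: O-R = 23 → X
  i=13: U-U =  0 → A
  i=14: J-E =  5 → F
  i=15: L-O = 23 → X
  i=16: M-M =  0 → A
  shifts repeat with period 3: XAF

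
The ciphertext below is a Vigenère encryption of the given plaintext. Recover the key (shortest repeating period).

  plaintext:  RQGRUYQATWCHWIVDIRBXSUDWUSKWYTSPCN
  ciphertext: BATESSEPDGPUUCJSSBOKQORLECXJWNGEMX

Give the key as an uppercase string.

  i= 0: B-R = 10 → K
  i= 1: A-Q = 10 → K
  i= 2: T-G = 13 → N
  i= 3: E-R = 13 → N
  i= 4: S-U = 24 → Y
  i= 5: S-Y = 20 → U
  i= 6: E-Q = 14 → O
  i= 7: P-A = 15 → P
  i= 8: D-T = 10 → K
  i= 9: G-W = 10 → K
  i=10: P-C = 13 → N
  i=11: U-H = 13 → N
  i=12: U-W = 24 → Y
  i=13: C-I = 20 → U
  i=14: J-V = 14 → O
  i=15: S-D = 15 → P
  i=16: S-I = 10 → K
  i=17: B-R = 10 → K
  i=18: O-B = 13 → N
  i=19: K-X = 13 → N
  i=20: Q-S = 24 → Y
  i=21: O-U = 20 → U
  i=22: R-D = 14 → O
  i=23: L-W = 15 → P
  i=24: E-U = 10 → K
  i=25: C-S = 10 → K
  i=26: X-K = 13 → N
  i=27: J-W = 13 → N
  i=28: W-Y = 24 → Y
  i=29: N-T = 20 → U
  i=30: G-S = 14 → O
  i=31: E-P = 15 → P
  i=32: M-C = 10 → K
  i=33: X-N = 10 → K
  shifts repeat with period 8: KKNNYUOP

KKNNYUOP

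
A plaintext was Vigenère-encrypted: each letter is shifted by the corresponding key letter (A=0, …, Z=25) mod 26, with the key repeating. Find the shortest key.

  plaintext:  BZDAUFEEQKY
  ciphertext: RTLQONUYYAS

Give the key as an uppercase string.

QUI

  i= 0: R-B = 16 → Q
  i= 1: T-Z = 20 → U
  i= 2: L-D =  8 → I
  i= 3: Q-A = 16 → Q
  i= 4: O-U = 20 → U
  i= 5: N-F =  8 → I
  i= 6: U-E = 16 → Q
  i= 7: Y-E = 20 → U
  i= 8: Y-Q =  8 → I
  i= 9: A-K = 16 → Q
  i=10: S-Y = 20 → U
  shifts repeat with period 3: QUI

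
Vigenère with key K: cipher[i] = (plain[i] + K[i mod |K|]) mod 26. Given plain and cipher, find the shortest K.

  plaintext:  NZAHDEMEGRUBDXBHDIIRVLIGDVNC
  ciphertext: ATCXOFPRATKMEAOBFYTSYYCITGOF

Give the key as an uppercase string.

  i= 0: A-N = 13 → N
  i= 1: T-Z = 20 → U
  i= 2: C-A =  2 → C
  i= 3: X-H = 16 → Q
  i= 4: O-D = 11 → L
  i= 5: F-E =  1 → B
  i= 6: P-M =  3 → D
  i= 7: R-E = 13 → N
  i= 8: A-G = 20 → U
  i= 9: T-R =  2 → C
  i=10: K-U = 16 → Q
  i=11: M-B = 11 → L
  i=12: E-D =  1 → B
  i=13: A-X =  3 → D
  i=14: O-B = 13 → N
  i=15: B-H = 20 → U
  i=16: F-D =  2 → C
  i=17: Y-I = 16 → Q
  i=18: T-I = 11 → L
  i=19: S-R =  1 → B
  i=20: Y-V =  3 → D
  i=21: Y-L = 13 → N
  i=22: C-I = 20 → U
  i=23: I-G =  2 → C
  i=24: T-D = 16 → Q
  i=25: G-V = 11 → L
  i=26: O-N =  1 → B
  i=27: F-C =  3 → D
  shifts repeat with period 7: NUCQLBD

NUCQLBD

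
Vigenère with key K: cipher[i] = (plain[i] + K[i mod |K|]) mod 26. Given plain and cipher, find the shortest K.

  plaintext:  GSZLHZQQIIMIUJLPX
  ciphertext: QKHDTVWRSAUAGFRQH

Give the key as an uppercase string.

KSISMWGB

  i= 0: Q-G = 10 → K
  i= 1: K-S = 18 → S
  i= 2: H-Z =  8 → I
  i= 3: D-L = 18 → S
  i= 4: T-H = 12 → M
  i= 5: V-Z = 22 → W
  i= 6: W-Q =  6 → G
  i= 7: R-Q =  1 → B
  i= 8: S-I = 10 → K
  i= 9: A-I = 18 → S
  i=10: U-M =  8 → I
  i=11: A-I = 18 → S
  i=12: G-U = 12 → M
  i=13: F-J = 22 → W
  i=14: R-L =  6 → G
  i=15: Q-P =  1 → B
  i=16: H-X = 10 → K
  shifts repeat with period 8: KSISMWGB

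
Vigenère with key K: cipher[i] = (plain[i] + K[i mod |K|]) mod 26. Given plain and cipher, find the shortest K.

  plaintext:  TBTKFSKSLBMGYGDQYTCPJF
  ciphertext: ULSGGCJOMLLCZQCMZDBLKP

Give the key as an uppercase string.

BKZW

  i= 0: U-T =  1 → B
  i= 1: L-B = 10 → K
  i= 2: S-T = 25 → Z
  i= 3: G-K = 22 → W
  i= 4: G-F =  1 → B
  i= 5: C-S = 10 → K
  i= 6: J-K = 25 → Z
  i= 7: O-S = 22 → W
  i= 8: M-L =  1 → B
  i= 9: L-B = 10 → K
  i=10: L-M = 25 → Z
  i=11: C-G = 22 → W
  i=12: Z-Y =  1 → B
  i=13: Q-G = 10 → K
  i=14: C-D = 25 → Z
  i=15: M-Q = 22 → W
  i=16: Z-Y =  1 → B
  i=17: D-T = 10 → K
  i=18: B-C = 25 → Z
  i=19: L-P = 22 → W
  i=20: K-J =  1 → B
  i=21: P-F = 10 → K
  shifts repeat with period 4: BKZW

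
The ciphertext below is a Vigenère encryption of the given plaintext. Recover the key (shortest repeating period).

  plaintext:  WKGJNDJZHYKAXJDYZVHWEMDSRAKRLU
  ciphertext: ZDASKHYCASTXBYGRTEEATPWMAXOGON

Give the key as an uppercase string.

  i= 0: Z-W =  3 → D
  i= 1: D-K = 19 → T
  i= 2: A-G = 20 → U
  i= 3: S-J =  9 → J
  i= 4: K-N = 23 → X
  i= 5: H-D =  4 → E
  i= 6: Y-J = 15 → P
  i= 7: C-Z =  3 → D
  i= 8: A-H = 19 → T
  i= 9: S-Y = 20 → U
  i=10: T-K =  9 → J
  i=11: X-A = 23 → X
  i=12: B-X =  4 → E
  i=13: Y-J = 15 → P
  i=14: G-D =  3 → D
  i=15: R-Y = 19 → T
  i=16: T-Z = 20 → U
  i=17: E-V =  9 → J
  i=18: E-H = 23 → X
  i=19: A-W =  4 → E
  i=20: T-E = 15 → P
  i=21: P-M =  3 → D
  i=22: W-D = 19 → T
  i=23: M-S = 20 → U
  i=24: A-R =  9 → J
  i=25: X-A = 23 → X
  i=26: O-K =  4 → E
  i=27: G-R = 15 → P
  i=28: O-L =  3 → D
  i=29: N-U = 19 → T
  shifts repeat with period 7: DTUJXEP

DTUJXEP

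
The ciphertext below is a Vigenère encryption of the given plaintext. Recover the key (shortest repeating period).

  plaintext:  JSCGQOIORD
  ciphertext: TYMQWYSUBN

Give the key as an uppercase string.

KGK

  i= 0: T-J = 10 → K
  i= 1: Y-S =  6 → G
  i= 2: M-C = 10 → K
  i= 3: Q-G = 10 → K
  i= 4: W-Q =  6 → G
  i= 5: Y-O = 10 → K
  i= 6: S-I = 10 → K
  i= 7: U-O =  6 → G
  i= 8: B-R = 10 → K
  i= 9: N-D = 10 → K
  shifts repeat with period 3: KGK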